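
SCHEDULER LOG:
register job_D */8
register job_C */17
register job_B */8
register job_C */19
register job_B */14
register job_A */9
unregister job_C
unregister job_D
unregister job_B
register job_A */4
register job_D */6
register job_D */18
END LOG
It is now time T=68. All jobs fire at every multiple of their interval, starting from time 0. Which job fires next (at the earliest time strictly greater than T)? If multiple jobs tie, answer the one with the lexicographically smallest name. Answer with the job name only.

Answer: job_A

Derivation:
Op 1: register job_D */8 -> active={job_D:*/8}
Op 2: register job_C */17 -> active={job_C:*/17, job_D:*/8}
Op 3: register job_B */8 -> active={job_B:*/8, job_C:*/17, job_D:*/8}
Op 4: register job_C */19 -> active={job_B:*/8, job_C:*/19, job_D:*/8}
Op 5: register job_B */14 -> active={job_B:*/14, job_C:*/19, job_D:*/8}
Op 6: register job_A */9 -> active={job_A:*/9, job_B:*/14, job_C:*/19, job_D:*/8}
Op 7: unregister job_C -> active={job_A:*/9, job_B:*/14, job_D:*/8}
Op 8: unregister job_D -> active={job_A:*/9, job_B:*/14}
Op 9: unregister job_B -> active={job_A:*/9}
Op 10: register job_A */4 -> active={job_A:*/4}
Op 11: register job_D */6 -> active={job_A:*/4, job_D:*/6}
Op 12: register job_D */18 -> active={job_A:*/4, job_D:*/18}
  job_A: interval 4, next fire after T=68 is 72
  job_D: interval 18, next fire after T=68 is 72
Earliest = 72, winner (lex tiebreak) = job_A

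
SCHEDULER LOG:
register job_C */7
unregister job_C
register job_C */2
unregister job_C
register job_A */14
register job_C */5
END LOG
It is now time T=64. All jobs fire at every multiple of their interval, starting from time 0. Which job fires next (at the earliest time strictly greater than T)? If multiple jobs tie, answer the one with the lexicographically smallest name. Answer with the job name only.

Answer: job_C

Derivation:
Op 1: register job_C */7 -> active={job_C:*/7}
Op 2: unregister job_C -> active={}
Op 3: register job_C */2 -> active={job_C:*/2}
Op 4: unregister job_C -> active={}
Op 5: register job_A */14 -> active={job_A:*/14}
Op 6: register job_C */5 -> active={job_A:*/14, job_C:*/5}
  job_A: interval 14, next fire after T=64 is 70
  job_C: interval 5, next fire after T=64 is 65
Earliest = 65, winner (lex tiebreak) = job_C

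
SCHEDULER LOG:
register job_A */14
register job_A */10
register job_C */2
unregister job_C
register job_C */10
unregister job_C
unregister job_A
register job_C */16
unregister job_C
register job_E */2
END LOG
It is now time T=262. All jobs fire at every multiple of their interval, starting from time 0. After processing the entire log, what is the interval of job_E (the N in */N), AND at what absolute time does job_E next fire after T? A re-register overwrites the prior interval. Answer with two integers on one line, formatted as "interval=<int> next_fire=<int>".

Answer: interval=2 next_fire=264

Derivation:
Op 1: register job_A */14 -> active={job_A:*/14}
Op 2: register job_A */10 -> active={job_A:*/10}
Op 3: register job_C */2 -> active={job_A:*/10, job_C:*/2}
Op 4: unregister job_C -> active={job_A:*/10}
Op 5: register job_C */10 -> active={job_A:*/10, job_C:*/10}
Op 6: unregister job_C -> active={job_A:*/10}
Op 7: unregister job_A -> active={}
Op 8: register job_C */16 -> active={job_C:*/16}
Op 9: unregister job_C -> active={}
Op 10: register job_E */2 -> active={job_E:*/2}
Final interval of job_E = 2
Next fire of job_E after T=262: (262//2+1)*2 = 264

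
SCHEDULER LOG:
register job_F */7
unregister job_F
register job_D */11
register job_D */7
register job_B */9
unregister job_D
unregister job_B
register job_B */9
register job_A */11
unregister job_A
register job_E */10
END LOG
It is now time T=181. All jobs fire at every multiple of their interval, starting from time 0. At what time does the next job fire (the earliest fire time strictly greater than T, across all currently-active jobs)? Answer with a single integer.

Op 1: register job_F */7 -> active={job_F:*/7}
Op 2: unregister job_F -> active={}
Op 3: register job_D */11 -> active={job_D:*/11}
Op 4: register job_D */7 -> active={job_D:*/7}
Op 5: register job_B */9 -> active={job_B:*/9, job_D:*/7}
Op 6: unregister job_D -> active={job_B:*/9}
Op 7: unregister job_B -> active={}
Op 8: register job_B */9 -> active={job_B:*/9}
Op 9: register job_A */11 -> active={job_A:*/11, job_B:*/9}
Op 10: unregister job_A -> active={job_B:*/9}
Op 11: register job_E */10 -> active={job_B:*/9, job_E:*/10}
  job_B: interval 9, next fire after T=181 is 189
  job_E: interval 10, next fire after T=181 is 190
Earliest fire time = 189 (job job_B)

Answer: 189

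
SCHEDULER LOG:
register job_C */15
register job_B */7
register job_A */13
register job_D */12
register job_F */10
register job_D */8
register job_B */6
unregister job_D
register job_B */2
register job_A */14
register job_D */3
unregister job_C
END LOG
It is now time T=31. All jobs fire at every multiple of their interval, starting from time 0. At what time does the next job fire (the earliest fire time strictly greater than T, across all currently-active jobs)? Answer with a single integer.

Op 1: register job_C */15 -> active={job_C:*/15}
Op 2: register job_B */7 -> active={job_B:*/7, job_C:*/15}
Op 3: register job_A */13 -> active={job_A:*/13, job_B:*/7, job_C:*/15}
Op 4: register job_D */12 -> active={job_A:*/13, job_B:*/7, job_C:*/15, job_D:*/12}
Op 5: register job_F */10 -> active={job_A:*/13, job_B:*/7, job_C:*/15, job_D:*/12, job_F:*/10}
Op 6: register job_D */8 -> active={job_A:*/13, job_B:*/7, job_C:*/15, job_D:*/8, job_F:*/10}
Op 7: register job_B */6 -> active={job_A:*/13, job_B:*/6, job_C:*/15, job_D:*/8, job_F:*/10}
Op 8: unregister job_D -> active={job_A:*/13, job_B:*/6, job_C:*/15, job_F:*/10}
Op 9: register job_B */2 -> active={job_A:*/13, job_B:*/2, job_C:*/15, job_F:*/10}
Op 10: register job_A */14 -> active={job_A:*/14, job_B:*/2, job_C:*/15, job_F:*/10}
Op 11: register job_D */3 -> active={job_A:*/14, job_B:*/2, job_C:*/15, job_D:*/3, job_F:*/10}
Op 12: unregister job_C -> active={job_A:*/14, job_B:*/2, job_D:*/3, job_F:*/10}
  job_A: interval 14, next fire after T=31 is 42
  job_B: interval 2, next fire after T=31 is 32
  job_D: interval 3, next fire after T=31 is 33
  job_F: interval 10, next fire after T=31 is 40
Earliest fire time = 32 (job job_B)

Answer: 32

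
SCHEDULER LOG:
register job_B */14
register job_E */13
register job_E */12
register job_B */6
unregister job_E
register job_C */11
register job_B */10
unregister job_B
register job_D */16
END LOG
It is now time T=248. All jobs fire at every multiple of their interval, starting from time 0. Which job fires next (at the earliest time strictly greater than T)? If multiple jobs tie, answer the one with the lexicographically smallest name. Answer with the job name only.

Answer: job_C

Derivation:
Op 1: register job_B */14 -> active={job_B:*/14}
Op 2: register job_E */13 -> active={job_B:*/14, job_E:*/13}
Op 3: register job_E */12 -> active={job_B:*/14, job_E:*/12}
Op 4: register job_B */6 -> active={job_B:*/6, job_E:*/12}
Op 5: unregister job_E -> active={job_B:*/6}
Op 6: register job_C */11 -> active={job_B:*/6, job_C:*/11}
Op 7: register job_B */10 -> active={job_B:*/10, job_C:*/11}
Op 8: unregister job_B -> active={job_C:*/11}
Op 9: register job_D */16 -> active={job_C:*/11, job_D:*/16}
  job_C: interval 11, next fire after T=248 is 253
  job_D: interval 16, next fire after T=248 is 256
Earliest = 253, winner (lex tiebreak) = job_C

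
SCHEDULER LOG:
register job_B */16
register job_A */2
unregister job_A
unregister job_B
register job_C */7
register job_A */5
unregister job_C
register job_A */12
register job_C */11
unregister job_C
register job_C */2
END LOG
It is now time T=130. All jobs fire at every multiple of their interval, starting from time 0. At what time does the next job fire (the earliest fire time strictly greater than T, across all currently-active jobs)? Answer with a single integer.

Op 1: register job_B */16 -> active={job_B:*/16}
Op 2: register job_A */2 -> active={job_A:*/2, job_B:*/16}
Op 3: unregister job_A -> active={job_B:*/16}
Op 4: unregister job_B -> active={}
Op 5: register job_C */7 -> active={job_C:*/7}
Op 6: register job_A */5 -> active={job_A:*/5, job_C:*/7}
Op 7: unregister job_C -> active={job_A:*/5}
Op 8: register job_A */12 -> active={job_A:*/12}
Op 9: register job_C */11 -> active={job_A:*/12, job_C:*/11}
Op 10: unregister job_C -> active={job_A:*/12}
Op 11: register job_C */2 -> active={job_A:*/12, job_C:*/2}
  job_A: interval 12, next fire after T=130 is 132
  job_C: interval 2, next fire after T=130 is 132
Earliest fire time = 132 (job job_A)

Answer: 132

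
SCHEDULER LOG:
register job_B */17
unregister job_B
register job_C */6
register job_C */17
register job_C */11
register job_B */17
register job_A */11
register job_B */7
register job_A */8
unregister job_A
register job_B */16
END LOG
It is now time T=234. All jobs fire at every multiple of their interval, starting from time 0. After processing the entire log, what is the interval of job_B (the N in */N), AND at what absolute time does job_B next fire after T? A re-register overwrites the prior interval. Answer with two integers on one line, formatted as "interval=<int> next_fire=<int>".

Answer: interval=16 next_fire=240

Derivation:
Op 1: register job_B */17 -> active={job_B:*/17}
Op 2: unregister job_B -> active={}
Op 3: register job_C */6 -> active={job_C:*/6}
Op 4: register job_C */17 -> active={job_C:*/17}
Op 5: register job_C */11 -> active={job_C:*/11}
Op 6: register job_B */17 -> active={job_B:*/17, job_C:*/11}
Op 7: register job_A */11 -> active={job_A:*/11, job_B:*/17, job_C:*/11}
Op 8: register job_B */7 -> active={job_A:*/11, job_B:*/7, job_C:*/11}
Op 9: register job_A */8 -> active={job_A:*/8, job_B:*/7, job_C:*/11}
Op 10: unregister job_A -> active={job_B:*/7, job_C:*/11}
Op 11: register job_B */16 -> active={job_B:*/16, job_C:*/11}
Final interval of job_B = 16
Next fire of job_B after T=234: (234//16+1)*16 = 240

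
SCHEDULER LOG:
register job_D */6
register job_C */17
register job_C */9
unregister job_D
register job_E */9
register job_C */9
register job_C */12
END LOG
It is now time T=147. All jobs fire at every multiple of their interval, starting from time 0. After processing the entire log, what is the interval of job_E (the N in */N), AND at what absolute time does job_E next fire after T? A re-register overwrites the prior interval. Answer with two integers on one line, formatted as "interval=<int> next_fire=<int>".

Answer: interval=9 next_fire=153

Derivation:
Op 1: register job_D */6 -> active={job_D:*/6}
Op 2: register job_C */17 -> active={job_C:*/17, job_D:*/6}
Op 3: register job_C */9 -> active={job_C:*/9, job_D:*/6}
Op 4: unregister job_D -> active={job_C:*/9}
Op 5: register job_E */9 -> active={job_C:*/9, job_E:*/9}
Op 6: register job_C */9 -> active={job_C:*/9, job_E:*/9}
Op 7: register job_C */12 -> active={job_C:*/12, job_E:*/9}
Final interval of job_E = 9
Next fire of job_E after T=147: (147//9+1)*9 = 153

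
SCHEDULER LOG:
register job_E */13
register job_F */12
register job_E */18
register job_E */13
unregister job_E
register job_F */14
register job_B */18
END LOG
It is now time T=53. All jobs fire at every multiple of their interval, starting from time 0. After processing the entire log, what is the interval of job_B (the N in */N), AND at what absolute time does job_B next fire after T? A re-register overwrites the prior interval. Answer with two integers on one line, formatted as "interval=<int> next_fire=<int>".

Op 1: register job_E */13 -> active={job_E:*/13}
Op 2: register job_F */12 -> active={job_E:*/13, job_F:*/12}
Op 3: register job_E */18 -> active={job_E:*/18, job_F:*/12}
Op 4: register job_E */13 -> active={job_E:*/13, job_F:*/12}
Op 5: unregister job_E -> active={job_F:*/12}
Op 6: register job_F */14 -> active={job_F:*/14}
Op 7: register job_B */18 -> active={job_B:*/18, job_F:*/14}
Final interval of job_B = 18
Next fire of job_B after T=53: (53//18+1)*18 = 54

Answer: interval=18 next_fire=54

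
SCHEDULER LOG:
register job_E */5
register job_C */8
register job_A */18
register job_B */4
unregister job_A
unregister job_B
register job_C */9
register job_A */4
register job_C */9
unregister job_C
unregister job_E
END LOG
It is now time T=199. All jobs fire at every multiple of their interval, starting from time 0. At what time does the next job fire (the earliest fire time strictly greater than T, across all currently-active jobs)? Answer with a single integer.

Op 1: register job_E */5 -> active={job_E:*/5}
Op 2: register job_C */8 -> active={job_C:*/8, job_E:*/5}
Op 3: register job_A */18 -> active={job_A:*/18, job_C:*/8, job_E:*/5}
Op 4: register job_B */4 -> active={job_A:*/18, job_B:*/4, job_C:*/8, job_E:*/5}
Op 5: unregister job_A -> active={job_B:*/4, job_C:*/8, job_E:*/5}
Op 6: unregister job_B -> active={job_C:*/8, job_E:*/5}
Op 7: register job_C */9 -> active={job_C:*/9, job_E:*/5}
Op 8: register job_A */4 -> active={job_A:*/4, job_C:*/9, job_E:*/5}
Op 9: register job_C */9 -> active={job_A:*/4, job_C:*/9, job_E:*/5}
Op 10: unregister job_C -> active={job_A:*/4, job_E:*/5}
Op 11: unregister job_E -> active={job_A:*/4}
  job_A: interval 4, next fire after T=199 is 200
Earliest fire time = 200 (job job_A)

Answer: 200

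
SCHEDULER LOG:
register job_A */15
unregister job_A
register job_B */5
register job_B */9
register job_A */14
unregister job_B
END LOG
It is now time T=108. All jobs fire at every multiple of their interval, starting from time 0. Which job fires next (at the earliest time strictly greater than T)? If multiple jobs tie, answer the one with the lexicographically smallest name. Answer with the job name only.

Op 1: register job_A */15 -> active={job_A:*/15}
Op 2: unregister job_A -> active={}
Op 3: register job_B */5 -> active={job_B:*/5}
Op 4: register job_B */9 -> active={job_B:*/9}
Op 5: register job_A */14 -> active={job_A:*/14, job_B:*/9}
Op 6: unregister job_B -> active={job_A:*/14}
  job_A: interval 14, next fire after T=108 is 112
Earliest = 112, winner (lex tiebreak) = job_A

Answer: job_A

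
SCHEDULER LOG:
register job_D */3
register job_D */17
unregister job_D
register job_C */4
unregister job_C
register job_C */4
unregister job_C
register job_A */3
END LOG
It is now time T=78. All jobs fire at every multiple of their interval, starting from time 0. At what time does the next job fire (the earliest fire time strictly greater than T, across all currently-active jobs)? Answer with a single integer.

Op 1: register job_D */3 -> active={job_D:*/3}
Op 2: register job_D */17 -> active={job_D:*/17}
Op 3: unregister job_D -> active={}
Op 4: register job_C */4 -> active={job_C:*/4}
Op 5: unregister job_C -> active={}
Op 6: register job_C */4 -> active={job_C:*/4}
Op 7: unregister job_C -> active={}
Op 8: register job_A */3 -> active={job_A:*/3}
  job_A: interval 3, next fire after T=78 is 81
Earliest fire time = 81 (job job_A)

Answer: 81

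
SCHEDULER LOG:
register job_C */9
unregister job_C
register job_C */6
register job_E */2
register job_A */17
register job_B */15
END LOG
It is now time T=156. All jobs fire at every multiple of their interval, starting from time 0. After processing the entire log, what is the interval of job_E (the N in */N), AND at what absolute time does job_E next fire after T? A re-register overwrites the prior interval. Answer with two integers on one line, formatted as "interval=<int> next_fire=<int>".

Answer: interval=2 next_fire=158

Derivation:
Op 1: register job_C */9 -> active={job_C:*/9}
Op 2: unregister job_C -> active={}
Op 3: register job_C */6 -> active={job_C:*/6}
Op 4: register job_E */2 -> active={job_C:*/6, job_E:*/2}
Op 5: register job_A */17 -> active={job_A:*/17, job_C:*/6, job_E:*/2}
Op 6: register job_B */15 -> active={job_A:*/17, job_B:*/15, job_C:*/6, job_E:*/2}
Final interval of job_E = 2
Next fire of job_E after T=156: (156//2+1)*2 = 158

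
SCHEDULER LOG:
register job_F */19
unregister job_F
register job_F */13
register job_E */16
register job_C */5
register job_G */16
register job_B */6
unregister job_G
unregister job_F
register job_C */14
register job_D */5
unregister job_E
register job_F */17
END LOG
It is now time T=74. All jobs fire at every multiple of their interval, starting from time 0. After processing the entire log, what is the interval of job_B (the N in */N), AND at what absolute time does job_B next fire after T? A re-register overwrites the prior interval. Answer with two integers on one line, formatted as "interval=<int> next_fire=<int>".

Op 1: register job_F */19 -> active={job_F:*/19}
Op 2: unregister job_F -> active={}
Op 3: register job_F */13 -> active={job_F:*/13}
Op 4: register job_E */16 -> active={job_E:*/16, job_F:*/13}
Op 5: register job_C */5 -> active={job_C:*/5, job_E:*/16, job_F:*/13}
Op 6: register job_G */16 -> active={job_C:*/5, job_E:*/16, job_F:*/13, job_G:*/16}
Op 7: register job_B */6 -> active={job_B:*/6, job_C:*/5, job_E:*/16, job_F:*/13, job_G:*/16}
Op 8: unregister job_G -> active={job_B:*/6, job_C:*/5, job_E:*/16, job_F:*/13}
Op 9: unregister job_F -> active={job_B:*/6, job_C:*/5, job_E:*/16}
Op 10: register job_C */14 -> active={job_B:*/6, job_C:*/14, job_E:*/16}
Op 11: register job_D */5 -> active={job_B:*/6, job_C:*/14, job_D:*/5, job_E:*/16}
Op 12: unregister job_E -> active={job_B:*/6, job_C:*/14, job_D:*/5}
Op 13: register job_F */17 -> active={job_B:*/6, job_C:*/14, job_D:*/5, job_F:*/17}
Final interval of job_B = 6
Next fire of job_B after T=74: (74//6+1)*6 = 78

Answer: interval=6 next_fire=78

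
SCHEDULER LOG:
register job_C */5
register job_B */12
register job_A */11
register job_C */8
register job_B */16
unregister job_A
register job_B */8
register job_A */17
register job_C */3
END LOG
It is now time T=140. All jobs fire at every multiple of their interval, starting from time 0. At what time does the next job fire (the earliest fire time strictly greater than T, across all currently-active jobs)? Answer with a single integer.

Answer: 141

Derivation:
Op 1: register job_C */5 -> active={job_C:*/5}
Op 2: register job_B */12 -> active={job_B:*/12, job_C:*/5}
Op 3: register job_A */11 -> active={job_A:*/11, job_B:*/12, job_C:*/5}
Op 4: register job_C */8 -> active={job_A:*/11, job_B:*/12, job_C:*/8}
Op 5: register job_B */16 -> active={job_A:*/11, job_B:*/16, job_C:*/8}
Op 6: unregister job_A -> active={job_B:*/16, job_C:*/8}
Op 7: register job_B */8 -> active={job_B:*/8, job_C:*/8}
Op 8: register job_A */17 -> active={job_A:*/17, job_B:*/8, job_C:*/8}
Op 9: register job_C */3 -> active={job_A:*/17, job_B:*/8, job_C:*/3}
  job_A: interval 17, next fire after T=140 is 153
  job_B: interval 8, next fire after T=140 is 144
  job_C: interval 3, next fire after T=140 is 141
Earliest fire time = 141 (job job_C)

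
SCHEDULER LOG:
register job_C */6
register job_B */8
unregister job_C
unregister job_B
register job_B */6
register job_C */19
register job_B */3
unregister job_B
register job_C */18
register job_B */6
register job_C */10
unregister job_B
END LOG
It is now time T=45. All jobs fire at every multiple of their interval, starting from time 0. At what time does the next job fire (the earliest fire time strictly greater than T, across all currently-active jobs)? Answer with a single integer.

Answer: 50

Derivation:
Op 1: register job_C */6 -> active={job_C:*/6}
Op 2: register job_B */8 -> active={job_B:*/8, job_C:*/6}
Op 3: unregister job_C -> active={job_B:*/8}
Op 4: unregister job_B -> active={}
Op 5: register job_B */6 -> active={job_B:*/6}
Op 6: register job_C */19 -> active={job_B:*/6, job_C:*/19}
Op 7: register job_B */3 -> active={job_B:*/3, job_C:*/19}
Op 8: unregister job_B -> active={job_C:*/19}
Op 9: register job_C */18 -> active={job_C:*/18}
Op 10: register job_B */6 -> active={job_B:*/6, job_C:*/18}
Op 11: register job_C */10 -> active={job_B:*/6, job_C:*/10}
Op 12: unregister job_B -> active={job_C:*/10}
  job_C: interval 10, next fire after T=45 is 50
Earliest fire time = 50 (job job_C)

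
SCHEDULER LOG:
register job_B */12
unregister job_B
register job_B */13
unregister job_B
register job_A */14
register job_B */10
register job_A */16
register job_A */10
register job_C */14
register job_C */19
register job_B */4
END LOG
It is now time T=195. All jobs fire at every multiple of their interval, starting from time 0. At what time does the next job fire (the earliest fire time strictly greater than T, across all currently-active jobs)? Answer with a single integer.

Answer: 196

Derivation:
Op 1: register job_B */12 -> active={job_B:*/12}
Op 2: unregister job_B -> active={}
Op 3: register job_B */13 -> active={job_B:*/13}
Op 4: unregister job_B -> active={}
Op 5: register job_A */14 -> active={job_A:*/14}
Op 6: register job_B */10 -> active={job_A:*/14, job_B:*/10}
Op 7: register job_A */16 -> active={job_A:*/16, job_B:*/10}
Op 8: register job_A */10 -> active={job_A:*/10, job_B:*/10}
Op 9: register job_C */14 -> active={job_A:*/10, job_B:*/10, job_C:*/14}
Op 10: register job_C */19 -> active={job_A:*/10, job_B:*/10, job_C:*/19}
Op 11: register job_B */4 -> active={job_A:*/10, job_B:*/4, job_C:*/19}
  job_A: interval 10, next fire after T=195 is 200
  job_B: interval 4, next fire after T=195 is 196
  job_C: interval 19, next fire after T=195 is 209
Earliest fire time = 196 (job job_B)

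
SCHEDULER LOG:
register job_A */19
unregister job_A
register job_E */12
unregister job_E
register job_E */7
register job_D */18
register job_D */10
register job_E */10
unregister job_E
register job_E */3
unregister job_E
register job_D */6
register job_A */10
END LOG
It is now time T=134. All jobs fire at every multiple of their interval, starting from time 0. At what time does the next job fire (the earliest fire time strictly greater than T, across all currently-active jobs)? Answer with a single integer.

Op 1: register job_A */19 -> active={job_A:*/19}
Op 2: unregister job_A -> active={}
Op 3: register job_E */12 -> active={job_E:*/12}
Op 4: unregister job_E -> active={}
Op 5: register job_E */7 -> active={job_E:*/7}
Op 6: register job_D */18 -> active={job_D:*/18, job_E:*/7}
Op 7: register job_D */10 -> active={job_D:*/10, job_E:*/7}
Op 8: register job_E */10 -> active={job_D:*/10, job_E:*/10}
Op 9: unregister job_E -> active={job_D:*/10}
Op 10: register job_E */3 -> active={job_D:*/10, job_E:*/3}
Op 11: unregister job_E -> active={job_D:*/10}
Op 12: register job_D */6 -> active={job_D:*/6}
Op 13: register job_A */10 -> active={job_A:*/10, job_D:*/6}
  job_A: interval 10, next fire after T=134 is 140
  job_D: interval 6, next fire after T=134 is 138
Earliest fire time = 138 (job job_D)

Answer: 138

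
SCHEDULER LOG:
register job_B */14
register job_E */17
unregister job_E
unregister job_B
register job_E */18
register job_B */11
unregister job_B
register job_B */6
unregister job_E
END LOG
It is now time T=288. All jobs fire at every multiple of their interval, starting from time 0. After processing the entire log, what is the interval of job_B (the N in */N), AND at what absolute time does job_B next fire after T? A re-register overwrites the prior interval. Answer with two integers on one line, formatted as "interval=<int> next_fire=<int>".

Answer: interval=6 next_fire=294

Derivation:
Op 1: register job_B */14 -> active={job_B:*/14}
Op 2: register job_E */17 -> active={job_B:*/14, job_E:*/17}
Op 3: unregister job_E -> active={job_B:*/14}
Op 4: unregister job_B -> active={}
Op 5: register job_E */18 -> active={job_E:*/18}
Op 6: register job_B */11 -> active={job_B:*/11, job_E:*/18}
Op 7: unregister job_B -> active={job_E:*/18}
Op 8: register job_B */6 -> active={job_B:*/6, job_E:*/18}
Op 9: unregister job_E -> active={job_B:*/6}
Final interval of job_B = 6
Next fire of job_B after T=288: (288//6+1)*6 = 294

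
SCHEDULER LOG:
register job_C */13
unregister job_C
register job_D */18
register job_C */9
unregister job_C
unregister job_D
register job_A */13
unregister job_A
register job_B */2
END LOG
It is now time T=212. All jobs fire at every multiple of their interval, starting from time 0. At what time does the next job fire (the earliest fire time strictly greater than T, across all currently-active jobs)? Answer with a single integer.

Op 1: register job_C */13 -> active={job_C:*/13}
Op 2: unregister job_C -> active={}
Op 3: register job_D */18 -> active={job_D:*/18}
Op 4: register job_C */9 -> active={job_C:*/9, job_D:*/18}
Op 5: unregister job_C -> active={job_D:*/18}
Op 6: unregister job_D -> active={}
Op 7: register job_A */13 -> active={job_A:*/13}
Op 8: unregister job_A -> active={}
Op 9: register job_B */2 -> active={job_B:*/2}
  job_B: interval 2, next fire after T=212 is 214
Earliest fire time = 214 (job job_B)

Answer: 214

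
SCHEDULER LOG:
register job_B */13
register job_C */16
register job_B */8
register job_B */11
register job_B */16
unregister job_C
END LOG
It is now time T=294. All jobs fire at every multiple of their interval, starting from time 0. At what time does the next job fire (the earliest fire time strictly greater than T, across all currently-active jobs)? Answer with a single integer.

Answer: 304

Derivation:
Op 1: register job_B */13 -> active={job_B:*/13}
Op 2: register job_C */16 -> active={job_B:*/13, job_C:*/16}
Op 3: register job_B */8 -> active={job_B:*/8, job_C:*/16}
Op 4: register job_B */11 -> active={job_B:*/11, job_C:*/16}
Op 5: register job_B */16 -> active={job_B:*/16, job_C:*/16}
Op 6: unregister job_C -> active={job_B:*/16}
  job_B: interval 16, next fire after T=294 is 304
Earliest fire time = 304 (job job_B)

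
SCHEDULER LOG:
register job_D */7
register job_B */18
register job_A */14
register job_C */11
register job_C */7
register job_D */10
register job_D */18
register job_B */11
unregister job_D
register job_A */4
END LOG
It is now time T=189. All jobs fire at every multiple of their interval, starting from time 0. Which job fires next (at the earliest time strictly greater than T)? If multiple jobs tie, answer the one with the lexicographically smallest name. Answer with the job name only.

Answer: job_A

Derivation:
Op 1: register job_D */7 -> active={job_D:*/7}
Op 2: register job_B */18 -> active={job_B:*/18, job_D:*/7}
Op 3: register job_A */14 -> active={job_A:*/14, job_B:*/18, job_D:*/7}
Op 4: register job_C */11 -> active={job_A:*/14, job_B:*/18, job_C:*/11, job_D:*/7}
Op 5: register job_C */7 -> active={job_A:*/14, job_B:*/18, job_C:*/7, job_D:*/7}
Op 6: register job_D */10 -> active={job_A:*/14, job_B:*/18, job_C:*/7, job_D:*/10}
Op 7: register job_D */18 -> active={job_A:*/14, job_B:*/18, job_C:*/7, job_D:*/18}
Op 8: register job_B */11 -> active={job_A:*/14, job_B:*/11, job_C:*/7, job_D:*/18}
Op 9: unregister job_D -> active={job_A:*/14, job_B:*/11, job_C:*/7}
Op 10: register job_A */4 -> active={job_A:*/4, job_B:*/11, job_C:*/7}
  job_A: interval 4, next fire after T=189 is 192
  job_B: interval 11, next fire after T=189 is 198
  job_C: interval 7, next fire after T=189 is 196
Earliest = 192, winner (lex tiebreak) = job_A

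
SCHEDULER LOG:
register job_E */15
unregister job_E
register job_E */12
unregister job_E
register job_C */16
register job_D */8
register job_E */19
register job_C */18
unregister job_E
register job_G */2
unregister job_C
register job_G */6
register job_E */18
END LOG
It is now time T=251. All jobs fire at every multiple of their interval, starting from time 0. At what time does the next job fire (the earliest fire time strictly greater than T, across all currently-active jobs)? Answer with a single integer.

Op 1: register job_E */15 -> active={job_E:*/15}
Op 2: unregister job_E -> active={}
Op 3: register job_E */12 -> active={job_E:*/12}
Op 4: unregister job_E -> active={}
Op 5: register job_C */16 -> active={job_C:*/16}
Op 6: register job_D */8 -> active={job_C:*/16, job_D:*/8}
Op 7: register job_E */19 -> active={job_C:*/16, job_D:*/8, job_E:*/19}
Op 8: register job_C */18 -> active={job_C:*/18, job_D:*/8, job_E:*/19}
Op 9: unregister job_E -> active={job_C:*/18, job_D:*/8}
Op 10: register job_G */2 -> active={job_C:*/18, job_D:*/8, job_G:*/2}
Op 11: unregister job_C -> active={job_D:*/8, job_G:*/2}
Op 12: register job_G */6 -> active={job_D:*/8, job_G:*/6}
Op 13: register job_E */18 -> active={job_D:*/8, job_E:*/18, job_G:*/6}
  job_D: interval 8, next fire after T=251 is 256
  job_E: interval 18, next fire after T=251 is 252
  job_G: interval 6, next fire after T=251 is 252
Earliest fire time = 252 (job job_E)

Answer: 252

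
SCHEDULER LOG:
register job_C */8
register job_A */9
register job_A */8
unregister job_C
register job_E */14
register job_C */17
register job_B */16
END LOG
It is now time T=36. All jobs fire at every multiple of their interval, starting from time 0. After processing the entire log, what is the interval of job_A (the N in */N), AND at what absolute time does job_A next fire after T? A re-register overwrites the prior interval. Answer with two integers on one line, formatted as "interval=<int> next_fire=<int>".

Op 1: register job_C */8 -> active={job_C:*/8}
Op 2: register job_A */9 -> active={job_A:*/9, job_C:*/8}
Op 3: register job_A */8 -> active={job_A:*/8, job_C:*/8}
Op 4: unregister job_C -> active={job_A:*/8}
Op 5: register job_E */14 -> active={job_A:*/8, job_E:*/14}
Op 6: register job_C */17 -> active={job_A:*/8, job_C:*/17, job_E:*/14}
Op 7: register job_B */16 -> active={job_A:*/8, job_B:*/16, job_C:*/17, job_E:*/14}
Final interval of job_A = 8
Next fire of job_A after T=36: (36//8+1)*8 = 40

Answer: interval=8 next_fire=40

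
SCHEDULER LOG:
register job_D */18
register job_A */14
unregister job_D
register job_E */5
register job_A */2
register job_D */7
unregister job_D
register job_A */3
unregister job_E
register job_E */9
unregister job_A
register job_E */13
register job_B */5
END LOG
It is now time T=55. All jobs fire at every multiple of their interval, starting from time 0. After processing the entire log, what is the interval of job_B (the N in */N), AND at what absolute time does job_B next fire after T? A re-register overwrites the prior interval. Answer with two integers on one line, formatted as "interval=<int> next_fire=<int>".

Answer: interval=5 next_fire=60

Derivation:
Op 1: register job_D */18 -> active={job_D:*/18}
Op 2: register job_A */14 -> active={job_A:*/14, job_D:*/18}
Op 3: unregister job_D -> active={job_A:*/14}
Op 4: register job_E */5 -> active={job_A:*/14, job_E:*/5}
Op 5: register job_A */2 -> active={job_A:*/2, job_E:*/5}
Op 6: register job_D */7 -> active={job_A:*/2, job_D:*/7, job_E:*/5}
Op 7: unregister job_D -> active={job_A:*/2, job_E:*/5}
Op 8: register job_A */3 -> active={job_A:*/3, job_E:*/5}
Op 9: unregister job_E -> active={job_A:*/3}
Op 10: register job_E */9 -> active={job_A:*/3, job_E:*/9}
Op 11: unregister job_A -> active={job_E:*/9}
Op 12: register job_E */13 -> active={job_E:*/13}
Op 13: register job_B */5 -> active={job_B:*/5, job_E:*/13}
Final interval of job_B = 5
Next fire of job_B after T=55: (55//5+1)*5 = 60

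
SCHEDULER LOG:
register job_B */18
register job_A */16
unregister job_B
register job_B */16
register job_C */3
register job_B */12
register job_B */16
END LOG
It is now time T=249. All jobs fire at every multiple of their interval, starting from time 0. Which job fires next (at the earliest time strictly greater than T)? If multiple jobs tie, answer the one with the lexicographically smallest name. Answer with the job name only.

Answer: job_C

Derivation:
Op 1: register job_B */18 -> active={job_B:*/18}
Op 2: register job_A */16 -> active={job_A:*/16, job_B:*/18}
Op 3: unregister job_B -> active={job_A:*/16}
Op 4: register job_B */16 -> active={job_A:*/16, job_B:*/16}
Op 5: register job_C */3 -> active={job_A:*/16, job_B:*/16, job_C:*/3}
Op 6: register job_B */12 -> active={job_A:*/16, job_B:*/12, job_C:*/3}
Op 7: register job_B */16 -> active={job_A:*/16, job_B:*/16, job_C:*/3}
  job_A: interval 16, next fire after T=249 is 256
  job_B: interval 16, next fire after T=249 is 256
  job_C: interval 3, next fire after T=249 is 252
Earliest = 252, winner (lex tiebreak) = job_C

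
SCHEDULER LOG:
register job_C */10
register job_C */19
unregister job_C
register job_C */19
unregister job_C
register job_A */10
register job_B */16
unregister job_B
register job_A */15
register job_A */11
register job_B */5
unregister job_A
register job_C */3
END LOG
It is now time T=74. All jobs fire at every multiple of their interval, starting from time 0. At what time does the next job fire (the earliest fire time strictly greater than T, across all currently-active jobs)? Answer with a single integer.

Op 1: register job_C */10 -> active={job_C:*/10}
Op 2: register job_C */19 -> active={job_C:*/19}
Op 3: unregister job_C -> active={}
Op 4: register job_C */19 -> active={job_C:*/19}
Op 5: unregister job_C -> active={}
Op 6: register job_A */10 -> active={job_A:*/10}
Op 7: register job_B */16 -> active={job_A:*/10, job_B:*/16}
Op 8: unregister job_B -> active={job_A:*/10}
Op 9: register job_A */15 -> active={job_A:*/15}
Op 10: register job_A */11 -> active={job_A:*/11}
Op 11: register job_B */5 -> active={job_A:*/11, job_B:*/5}
Op 12: unregister job_A -> active={job_B:*/5}
Op 13: register job_C */3 -> active={job_B:*/5, job_C:*/3}
  job_B: interval 5, next fire after T=74 is 75
  job_C: interval 3, next fire after T=74 is 75
Earliest fire time = 75 (job job_B)

Answer: 75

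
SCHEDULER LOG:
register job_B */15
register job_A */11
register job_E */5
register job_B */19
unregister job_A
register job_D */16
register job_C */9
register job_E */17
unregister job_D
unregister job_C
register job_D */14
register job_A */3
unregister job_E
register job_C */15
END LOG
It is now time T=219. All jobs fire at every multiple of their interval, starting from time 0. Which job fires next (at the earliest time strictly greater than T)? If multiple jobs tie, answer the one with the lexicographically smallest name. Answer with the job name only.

Answer: job_A

Derivation:
Op 1: register job_B */15 -> active={job_B:*/15}
Op 2: register job_A */11 -> active={job_A:*/11, job_B:*/15}
Op 3: register job_E */5 -> active={job_A:*/11, job_B:*/15, job_E:*/5}
Op 4: register job_B */19 -> active={job_A:*/11, job_B:*/19, job_E:*/5}
Op 5: unregister job_A -> active={job_B:*/19, job_E:*/5}
Op 6: register job_D */16 -> active={job_B:*/19, job_D:*/16, job_E:*/5}
Op 7: register job_C */9 -> active={job_B:*/19, job_C:*/9, job_D:*/16, job_E:*/5}
Op 8: register job_E */17 -> active={job_B:*/19, job_C:*/9, job_D:*/16, job_E:*/17}
Op 9: unregister job_D -> active={job_B:*/19, job_C:*/9, job_E:*/17}
Op 10: unregister job_C -> active={job_B:*/19, job_E:*/17}
Op 11: register job_D */14 -> active={job_B:*/19, job_D:*/14, job_E:*/17}
Op 12: register job_A */3 -> active={job_A:*/3, job_B:*/19, job_D:*/14, job_E:*/17}
Op 13: unregister job_E -> active={job_A:*/3, job_B:*/19, job_D:*/14}
Op 14: register job_C */15 -> active={job_A:*/3, job_B:*/19, job_C:*/15, job_D:*/14}
  job_A: interval 3, next fire after T=219 is 222
  job_B: interval 19, next fire after T=219 is 228
  job_C: interval 15, next fire after T=219 is 225
  job_D: interval 14, next fire after T=219 is 224
Earliest = 222, winner (lex tiebreak) = job_A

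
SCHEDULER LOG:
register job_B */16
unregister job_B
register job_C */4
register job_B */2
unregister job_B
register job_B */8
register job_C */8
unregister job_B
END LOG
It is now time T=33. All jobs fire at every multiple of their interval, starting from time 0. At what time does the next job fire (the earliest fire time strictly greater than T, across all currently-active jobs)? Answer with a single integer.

Op 1: register job_B */16 -> active={job_B:*/16}
Op 2: unregister job_B -> active={}
Op 3: register job_C */4 -> active={job_C:*/4}
Op 4: register job_B */2 -> active={job_B:*/2, job_C:*/4}
Op 5: unregister job_B -> active={job_C:*/4}
Op 6: register job_B */8 -> active={job_B:*/8, job_C:*/4}
Op 7: register job_C */8 -> active={job_B:*/8, job_C:*/8}
Op 8: unregister job_B -> active={job_C:*/8}
  job_C: interval 8, next fire after T=33 is 40
Earliest fire time = 40 (job job_C)

Answer: 40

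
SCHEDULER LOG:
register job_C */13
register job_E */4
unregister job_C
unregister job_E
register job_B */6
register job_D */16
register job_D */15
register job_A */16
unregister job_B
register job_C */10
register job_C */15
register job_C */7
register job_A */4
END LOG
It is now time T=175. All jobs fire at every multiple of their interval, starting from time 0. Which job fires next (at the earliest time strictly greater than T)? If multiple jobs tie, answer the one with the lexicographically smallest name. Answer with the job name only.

Answer: job_A

Derivation:
Op 1: register job_C */13 -> active={job_C:*/13}
Op 2: register job_E */4 -> active={job_C:*/13, job_E:*/4}
Op 3: unregister job_C -> active={job_E:*/4}
Op 4: unregister job_E -> active={}
Op 5: register job_B */6 -> active={job_B:*/6}
Op 6: register job_D */16 -> active={job_B:*/6, job_D:*/16}
Op 7: register job_D */15 -> active={job_B:*/6, job_D:*/15}
Op 8: register job_A */16 -> active={job_A:*/16, job_B:*/6, job_D:*/15}
Op 9: unregister job_B -> active={job_A:*/16, job_D:*/15}
Op 10: register job_C */10 -> active={job_A:*/16, job_C:*/10, job_D:*/15}
Op 11: register job_C */15 -> active={job_A:*/16, job_C:*/15, job_D:*/15}
Op 12: register job_C */7 -> active={job_A:*/16, job_C:*/7, job_D:*/15}
Op 13: register job_A */4 -> active={job_A:*/4, job_C:*/7, job_D:*/15}
  job_A: interval 4, next fire after T=175 is 176
  job_C: interval 7, next fire after T=175 is 182
  job_D: interval 15, next fire after T=175 is 180
Earliest = 176, winner (lex tiebreak) = job_A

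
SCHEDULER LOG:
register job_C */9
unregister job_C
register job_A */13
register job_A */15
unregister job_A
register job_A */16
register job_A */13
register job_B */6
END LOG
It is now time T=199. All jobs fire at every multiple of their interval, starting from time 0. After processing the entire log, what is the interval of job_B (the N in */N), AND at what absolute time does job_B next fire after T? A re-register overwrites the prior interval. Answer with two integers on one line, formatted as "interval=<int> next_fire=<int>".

Op 1: register job_C */9 -> active={job_C:*/9}
Op 2: unregister job_C -> active={}
Op 3: register job_A */13 -> active={job_A:*/13}
Op 4: register job_A */15 -> active={job_A:*/15}
Op 5: unregister job_A -> active={}
Op 6: register job_A */16 -> active={job_A:*/16}
Op 7: register job_A */13 -> active={job_A:*/13}
Op 8: register job_B */6 -> active={job_A:*/13, job_B:*/6}
Final interval of job_B = 6
Next fire of job_B after T=199: (199//6+1)*6 = 204

Answer: interval=6 next_fire=204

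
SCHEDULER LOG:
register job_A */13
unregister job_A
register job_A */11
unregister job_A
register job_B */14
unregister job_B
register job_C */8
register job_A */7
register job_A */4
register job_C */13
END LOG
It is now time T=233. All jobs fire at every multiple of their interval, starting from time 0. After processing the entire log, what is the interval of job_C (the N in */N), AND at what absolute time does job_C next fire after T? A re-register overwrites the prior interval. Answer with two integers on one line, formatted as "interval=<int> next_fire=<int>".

Answer: interval=13 next_fire=234

Derivation:
Op 1: register job_A */13 -> active={job_A:*/13}
Op 2: unregister job_A -> active={}
Op 3: register job_A */11 -> active={job_A:*/11}
Op 4: unregister job_A -> active={}
Op 5: register job_B */14 -> active={job_B:*/14}
Op 6: unregister job_B -> active={}
Op 7: register job_C */8 -> active={job_C:*/8}
Op 8: register job_A */7 -> active={job_A:*/7, job_C:*/8}
Op 9: register job_A */4 -> active={job_A:*/4, job_C:*/8}
Op 10: register job_C */13 -> active={job_A:*/4, job_C:*/13}
Final interval of job_C = 13
Next fire of job_C after T=233: (233//13+1)*13 = 234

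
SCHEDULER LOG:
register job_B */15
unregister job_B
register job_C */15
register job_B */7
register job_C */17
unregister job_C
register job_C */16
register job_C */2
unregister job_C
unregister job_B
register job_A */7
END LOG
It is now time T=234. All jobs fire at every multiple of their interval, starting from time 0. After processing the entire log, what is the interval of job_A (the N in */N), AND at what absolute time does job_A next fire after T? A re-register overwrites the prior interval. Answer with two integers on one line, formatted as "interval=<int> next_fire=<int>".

Answer: interval=7 next_fire=238

Derivation:
Op 1: register job_B */15 -> active={job_B:*/15}
Op 2: unregister job_B -> active={}
Op 3: register job_C */15 -> active={job_C:*/15}
Op 4: register job_B */7 -> active={job_B:*/7, job_C:*/15}
Op 5: register job_C */17 -> active={job_B:*/7, job_C:*/17}
Op 6: unregister job_C -> active={job_B:*/7}
Op 7: register job_C */16 -> active={job_B:*/7, job_C:*/16}
Op 8: register job_C */2 -> active={job_B:*/7, job_C:*/2}
Op 9: unregister job_C -> active={job_B:*/7}
Op 10: unregister job_B -> active={}
Op 11: register job_A */7 -> active={job_A:*/7}
Final interval of job_A = 7
Next fire of job_A after T=234: (234//7+1)*7 = 238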